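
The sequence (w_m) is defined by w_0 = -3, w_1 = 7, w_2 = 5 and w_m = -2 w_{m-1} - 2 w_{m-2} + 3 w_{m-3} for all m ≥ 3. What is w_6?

-107

w_3 = -2·5 - 2·7 + 3·(-3) = -33
w_4 = -2·(-33) - 2·5 + 3·7 = 77
w_5 = -2·77 - 2·(-33) + 3·5 = -73
w_6 = -2·(-73) - 2·77 + 3·(-33) = -107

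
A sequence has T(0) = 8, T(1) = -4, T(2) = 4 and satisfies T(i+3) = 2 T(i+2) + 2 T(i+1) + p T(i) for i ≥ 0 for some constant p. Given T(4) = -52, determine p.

T(3) = 8p
T(4) = 8 + 12p
So 8 + 12p = -52, giving p = -5.

-5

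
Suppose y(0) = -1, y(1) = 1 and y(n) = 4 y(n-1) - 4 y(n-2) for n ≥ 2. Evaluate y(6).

512

y(2) = 4(1) - 4(-1) = 8
y(3) = 4(8) - 4(1) = 28
y(4) = 4(28) - 4(8) = 80
y(5) = 4(80) - 4(28) = 208
y(6) = 4(208) - 4(80) = 512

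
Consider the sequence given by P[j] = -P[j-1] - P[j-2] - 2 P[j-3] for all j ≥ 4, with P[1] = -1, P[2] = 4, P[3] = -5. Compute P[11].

-38

P[4] = -(-5) - 4 - 2(-1) = 3
P[5] = -3 - (-5) - 2(4) = -6
P[6] = -(-6) - 3 - 2(-5) = 13
P[7] = -13 - (-6) - 2(3) = -13
P[8] = -(-13) - 13 - 2(-6) = 12
P[9] = -12 - (-13) - 2(13) = -25
P[10] = -(-25) - 12 - 2(-13) = 39
P[11] = -39 - (-25) - 2(12) = -38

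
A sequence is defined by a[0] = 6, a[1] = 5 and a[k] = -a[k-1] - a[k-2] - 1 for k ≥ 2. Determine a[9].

6

a[2] = -5 - 6 - 1 = -12
a[3] = -(-12) - 5 - 1 = 6
a[4] = -6 - (-12) - 1 = 5
a[5] = -5 - 6 - 1 = -12
a[6] = -(-12) - 5 - 1 = 6
a[7] = -6 - (-12) - 1 = 5
a[8] = -5 - 6 - 1 = -12
a[9] = -(-12) - 5 - 1 = 6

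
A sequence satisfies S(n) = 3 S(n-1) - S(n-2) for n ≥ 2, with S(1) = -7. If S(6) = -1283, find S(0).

Let S(0) = w.
S(2) = -21 - w
S(3) = -56 - 3w
S(4) = -147 - 8w
S(5) = -385 - 21w
S(6) = -1008 - 55w
So -1008 - 55w = -1283, giving w = 5.

5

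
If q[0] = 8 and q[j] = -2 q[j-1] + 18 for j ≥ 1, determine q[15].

-65530

The fixed point is 18/(1 + 2) = 6, so q[j] - 6 = -2(q[j-1] - 6).
Hence q[j] = 2·(-2)^j + 6.
q[15] = 2·(-2)^{15} + 6 = 2·-32768 + 6 = -65530.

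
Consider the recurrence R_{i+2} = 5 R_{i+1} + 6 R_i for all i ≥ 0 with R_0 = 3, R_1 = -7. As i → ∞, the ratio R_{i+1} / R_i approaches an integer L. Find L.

The characteristic equation is r^2 - 5r - 6 = 0, which factors as (r - 6)(r + 1) = 0.
So the roots are 6 and -1. Since |6| > |-1| and the coefficient of 6^i is non-zero, the ratio tends to 6.

6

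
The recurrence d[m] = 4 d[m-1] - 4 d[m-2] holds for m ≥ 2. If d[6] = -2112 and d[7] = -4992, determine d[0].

3

Rearranging, d[m-2] = (d[m] - 4 d[m-1]) / -4.
d[5] = (-4992 - 4*(-2112)) / -4 = 3456/-4 = -864
d[4] = (-2112 - 4*(-864)) / -4 = 1344/-4 = -336
d[3] = (-864 - 4*(-336)) / -4 = 480/-4 = -120
d[2] = (-336 - 4*(-120)) / -4 = 144/-4 = -36
d[1] = (-120 - 4*(-36)) / -4 = 24/-4 = -6
d[0] = (-36 - 4*(-6)) / -4 = -12/-4 = 3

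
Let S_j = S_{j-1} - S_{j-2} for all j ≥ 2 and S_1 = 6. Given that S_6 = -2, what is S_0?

Let S_0 = w.
S_2 = 6 - w
S_3 = -w
S_4 = -6
S_5 = -6 + w
S_6 = w
So w = -2, giving w = -2.

-2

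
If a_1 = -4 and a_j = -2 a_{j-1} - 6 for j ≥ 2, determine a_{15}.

-32770

The fixed point is -6/(1 + 2) = -2, so a_j + 2 = -2(a_{j-1} + 2).
Hence a_j = -2·(-2)^{j-1} - 2.
a_{15} = -2·(-2)^{14} - 2 = -2·16384 - 2 = -32770.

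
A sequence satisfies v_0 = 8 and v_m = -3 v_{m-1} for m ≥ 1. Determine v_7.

v_1 = -3(8) = -24
v_2 = -3(-24) = 72
v_3 = -3(72) = -216
v_4 = -3(-216) = 648
v_5 = -3(648) = -1944
v_6 = -3(-1944) = 5832
v_7 = -3(5832) = -17496

-17496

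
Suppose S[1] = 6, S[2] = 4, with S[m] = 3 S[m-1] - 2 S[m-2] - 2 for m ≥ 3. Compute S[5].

-46

S[3] = 3*4 - 2*6 - 2 = -2
S[4] = 3*(-2) - 2*4 - 2 = -16
S[5] = 3*(-16) - 2*(-2) - 2 = -46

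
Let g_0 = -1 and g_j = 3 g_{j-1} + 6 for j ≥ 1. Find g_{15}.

28697811

The fixed point is 6/(1 - 3) = -3, so g_j + 3 = 3(g_{j-1} + 3).
Hence g_j = 2·3^j - 3.
g_{15} = 2·3^{15} - 3 = 2·14348907 - 3 = 28697811.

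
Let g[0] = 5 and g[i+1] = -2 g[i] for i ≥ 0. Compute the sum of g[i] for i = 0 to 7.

g[1] = -2·5 = -10
g[2] = -2·(-10) = 20
g[3] = -2·20 = -40
g[4] = -2·(-40) = 80
g[5] = -2·80 = -160
g[6] = -2·(-160) = 320
g[7] = -2·320 = -640
Sum = 5 + (-10) + 20 + (-40) + 80 + (-160) + 320 + (-640) = -425

-425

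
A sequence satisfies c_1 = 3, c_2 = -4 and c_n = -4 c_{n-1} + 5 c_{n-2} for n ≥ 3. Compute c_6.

c_3 = -4*(-4) + 5*3 = 31
c_4 = -4*31 + 5*(-4) = -144
c_5 = -4*(-144) + 5*31 = 731
c_6 = -4*731 + 5*(-144) = -3644

-3644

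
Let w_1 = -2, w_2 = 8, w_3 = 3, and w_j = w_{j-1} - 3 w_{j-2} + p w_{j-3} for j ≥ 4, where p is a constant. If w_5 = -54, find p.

w_4 = -21 - 2p
w_5 = -30 + 6p
So -30 + 6p = -54, giving p = -4.

-4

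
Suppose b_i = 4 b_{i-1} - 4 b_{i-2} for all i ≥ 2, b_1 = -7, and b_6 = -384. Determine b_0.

Let b_0 = v.
b_2 = -28 - 4v
b_3 = -84 - 16v
b_4 = -224 - 48v
b_5 = -560 - 128v
b_6 = -1344 - 320v
So -1344 - 320v = -384, giving v = -3.

-3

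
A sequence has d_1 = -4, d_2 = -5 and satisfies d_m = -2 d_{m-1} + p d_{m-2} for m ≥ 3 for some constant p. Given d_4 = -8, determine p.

4

d_3 = 10 - 4p
d_4 = -20 + 3p
So -20 + 3p = -8, giving p = 4.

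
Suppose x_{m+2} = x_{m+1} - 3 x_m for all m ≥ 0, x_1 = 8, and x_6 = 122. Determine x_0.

Let x_0 = y.
x_2 = 8 - 3y
x_3 = -16 - 3y
x_4 = -40 + 6y
x_5 = 8 + 15y
x_6 = 128 - 3y
So 128 - 3y = 122, giving y = 2.

2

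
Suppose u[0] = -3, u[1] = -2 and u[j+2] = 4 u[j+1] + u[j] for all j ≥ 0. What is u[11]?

u[2] = 4·(-2) + (-3) = -11
u[3] = 4·(-11) + (-2) = -46
u[4] = 4·(-46) + (-11) = -195
u[5] = 4·(-195) + (-46) = -826
u[6] = 4·(-826) + (-195) = -3499
u[7] = 4·(-3499) + (-826) = -14822
u[8] = 4·(-14822) + (-3499) = -62787
u[9] = 4·(-62787) + (-14822) = -265970
u[10] = 4·(-265970) + (-62787) = -1126667
u[11] = 4·(-1126667) + (-265970) = -4772638

-4772638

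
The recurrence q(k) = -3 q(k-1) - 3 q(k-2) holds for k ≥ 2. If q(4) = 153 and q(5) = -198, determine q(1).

Rearranging, q(k-2) = (q(k) + 3 q(k-1)) / -3.
q(3) = (-198 + 3·153) / -3 = 261/-3 = -87
q(2) = (153 + 3·(-87)) / -3 = -108/-3 = 36
q(1) = (-87 + 3·36) / -3 = 21/-3 = -7

-7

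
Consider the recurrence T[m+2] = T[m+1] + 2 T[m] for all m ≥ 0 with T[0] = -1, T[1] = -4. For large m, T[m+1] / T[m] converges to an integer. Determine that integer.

2

The characteristic equation is r^2 - r - 2 = 0, which factors as (r - 2)(r + 1) = 0.
So the roots are 2 and -1. Since |2| > |-1| and the coefficient of 2^m is non-zero, the ratio tends to 2.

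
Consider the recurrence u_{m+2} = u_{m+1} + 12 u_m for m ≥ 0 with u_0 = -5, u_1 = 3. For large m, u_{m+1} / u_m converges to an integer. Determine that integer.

4

The characteristic equation is r^2 - r - 12 = 0, which factors as (r - 4)(r + 3) = 0.
So the roots are 4 and -3. Since |4| > |-3| and the coefficient of 4^m is non-zero, the ratio tends to 4.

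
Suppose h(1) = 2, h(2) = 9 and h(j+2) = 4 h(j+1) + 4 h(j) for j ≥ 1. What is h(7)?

h(3) = 4(9) + 4(2) = 44
h(4) = 4(44) + 4(9) = 212
h(5) = 4(212) + 4(44) = 1024
h(6) = 4(1024) + 4(212) = 4944
h(7) = 4(4944) + 4(1024) = 23872

23872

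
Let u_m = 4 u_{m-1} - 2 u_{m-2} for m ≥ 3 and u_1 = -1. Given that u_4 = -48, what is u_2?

-4

Let u_2 = x.
u_3 = 2 + 4x
u_4 = 8 + 14x
So 8 + 14x = -48, giving x = -4.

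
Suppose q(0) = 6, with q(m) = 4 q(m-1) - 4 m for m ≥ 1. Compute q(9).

1106844

q(1) = 4(6) - 4 = 20
q(2) = 4(20) - 8 = 72
q(3) = 4(72) - 12 = 276
q(4) = 4(276) - 16 = 1088
q(5) = 4(1088) - 20 = 4332
q(6) = 4(4332) - 24 = 17304
q(7) = 4(17304) - 28 = 69188
q(8) = 4(69188) - 32 = 276720
q(9) = 4(276720) - 36 = 1106844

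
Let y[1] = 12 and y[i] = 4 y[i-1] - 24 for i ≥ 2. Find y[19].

274877906952

The fixed point is -24/(1 - 4) = 8, so y[i] - 8 = 4(y[i-1] - 8).
Hence y[i] = 4·4^{i-1} + 8.
y[19] = 4·4^{18} + 8 = 4·68719476736 + 8 = 274877906952.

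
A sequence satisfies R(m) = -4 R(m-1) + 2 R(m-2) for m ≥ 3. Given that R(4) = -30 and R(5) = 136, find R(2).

Rearranging, R(m-2) = (R(m) + 4 R(m-1)) / 2.
R(3) = (136 + 4·(-30)) / 2 = 16/2 = 8
R(2) = (-30 + 4·8) / 2 = 2/2 = 1

1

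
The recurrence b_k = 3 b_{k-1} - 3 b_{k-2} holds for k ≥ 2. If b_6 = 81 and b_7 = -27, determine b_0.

-3

Rearranging, b_{k-2} = (b_k - 3 b_{k-1}) / -3.
b_5 = (-27 - 3(81)) / -3 = -270/-3 = 90
b_4 = (81 - 3(90)) / -3 = -189/-3 = 63
b_3 = (90 - 3(63)) / -3 = -99/-3 = 33
b_2 = (63 - 3(33)) / -3 = -36/-3 = 12
b_1 = (33 - 3(12)) / -3 = -3/-3 = 1
b_0 = (12 - 3(1)) / -3 = 9/-3 = -3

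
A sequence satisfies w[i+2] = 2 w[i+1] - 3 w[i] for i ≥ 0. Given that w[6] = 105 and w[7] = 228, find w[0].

Rearranging, w[i-2] = (w[i] - 2 w[i-1]) / -3.
w[5] = (228 - 2*105) / -3 = 18/-3 = -6
w[4] = (105 - 2*(-6)) / -3 = 117/-3 = -39
w[3] = (-6 - 2*(-39)) / -3 = 72/-3 = -24
w[2] = (-39 - 2*(-24)) / -3 = 9/-3 = -3
w[1] = (-24 - 2*(-3)) / -3 = -18/-3 = 6
w[0] = (-3 - 2*6) / -3 = -15/-3 = 5

5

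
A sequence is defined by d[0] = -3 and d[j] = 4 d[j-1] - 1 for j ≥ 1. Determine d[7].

-54613

d[1] = 4·(-3) - 1 = -13
d[2] = 4·(-13) - 1 = -53
d[3] = 4·(-53) - 1 = -213
d[4] = 4·(-213) - 1 = -853
d[5] = 4·(-853) - 1 = -3413
d[6] = 4·(-3413) - 1 = -13653
d[7] = 4·(-13653) - 1 = -54613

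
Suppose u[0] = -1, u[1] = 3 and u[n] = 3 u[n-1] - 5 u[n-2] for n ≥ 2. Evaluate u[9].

3123

u[2] = 3*3 - 5*(-1) = 14
u[3] = 3*14 - 5*3 = 27
u[4] = 3*27 - 5*14 = 11
u[5] = 3*11 - 5*27 = -102
u[6] = 3*(-102) - 5*11 = -361
u[7] = 3*(-361) - 5*(-102) = -573
u[8] = 3*(-573) - 5*(-361) = 86
u[9] = 3*86 - 5*(-573) = 3123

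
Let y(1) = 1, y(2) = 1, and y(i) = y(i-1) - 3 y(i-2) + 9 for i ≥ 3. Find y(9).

y(3) = 1 - 3(1) + 9 = 7
y(4) = 7 - 3(1) + 9 = 13
y(5) = 13 - 3(7) + 9 = 1
y(6) = 1 - 3(13) + 9 = -29
y(7) = (-29) - 3(1) + 9 = -23
y(8) = (-23) - 3(-29) + 9 = 73
y(9) = 73 - 3(-23) + 9 = 151

151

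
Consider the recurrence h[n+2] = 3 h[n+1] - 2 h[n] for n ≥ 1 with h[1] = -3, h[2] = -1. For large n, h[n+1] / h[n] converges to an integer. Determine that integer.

The characteristic equation is r^2 - 3r + 2 = 0, which factors as (r - 2)(r - 1) = 0.
So the roots are 2 and 1. Since |2| > |1| and the coefficient of 2^n is non-zero, the ratio tends to 2.

2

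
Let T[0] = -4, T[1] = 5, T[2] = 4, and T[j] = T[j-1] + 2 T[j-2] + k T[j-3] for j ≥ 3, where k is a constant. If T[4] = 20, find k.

T[3] = 14 - 4k
T[4] = 22 + k
So 22 + k = 20, giving k = -2.

-2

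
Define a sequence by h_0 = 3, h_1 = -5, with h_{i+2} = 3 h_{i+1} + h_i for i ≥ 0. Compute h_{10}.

h_2 = 3·(-5) + 3 = -12
h_3 = 3·(-12) + (-5) = -41
h_4 = 3·(-41) + (-12) = -135
h_5 = 3·(-135) + (-41) = -446
h_6 = 3·(-446) + (-135) = -1473
h_7 = 3·(-1473) + (-446) = -4865
h_8 = 3·(-4865) + (-1473) = -16068
h_9 = 3·(-16068) + (-4865) = -53069
h_{10} = 3·(-53069) + (-16068) = -175275

-175275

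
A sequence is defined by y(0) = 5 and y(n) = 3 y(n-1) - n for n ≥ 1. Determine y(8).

27889

y(1) = 3*5 - 1 = 14
y(2) = 3*14 - 2 = 40
y(3) = 3*40 - 3 = 117
y(4) = 3*117 - 4 = 347
y(5) = 3*347 - 5 = 1036
y(6) = 3*1036 - 6 = 3102
y(7) = 3*3102 - 7 = 9299
y(8) = 3*9299 - 8 = 27889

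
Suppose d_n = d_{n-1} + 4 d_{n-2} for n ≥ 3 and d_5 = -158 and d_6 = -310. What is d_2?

-2

Rearranging, d_{n-2} = (d_n - d_{n-1}) / 4.
d_4 = (-310 - (-158)) / 4 = -152/4 = -38
d_3 = (-158 - (-38)) / 4 = -120/4 = -30
d_2 = (-38 - (-30)) / 4 = -8/4 = -2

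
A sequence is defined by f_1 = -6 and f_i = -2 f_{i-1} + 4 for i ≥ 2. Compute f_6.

236

f_2 = -2·(-6) + 4 = 16
f_3 = -2·16 + 4 = -28
f_4 = -2·(-28) + 4 = 60
f_5 = -2·60 + 4 = -116
f_6 = -2·(-116) + 4 = 236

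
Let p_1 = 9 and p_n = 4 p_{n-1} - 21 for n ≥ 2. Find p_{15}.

The fixed point is -21/(1 - 4) = 7, so p_n - 7 = 4(p_{n-1} - 7).
Hence p_n = 2·4^{n-1} + 7.
p_{15} = 2·4^{14} + 7 = 2·268435456 + 7 = 536870919.

536870919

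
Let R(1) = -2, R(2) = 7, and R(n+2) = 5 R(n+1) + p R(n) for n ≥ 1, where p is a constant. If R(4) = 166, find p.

3

R(3) = 35 - 2p
R(4) = 175 - 3p
So 175 - 3p = 166, giving p = 3.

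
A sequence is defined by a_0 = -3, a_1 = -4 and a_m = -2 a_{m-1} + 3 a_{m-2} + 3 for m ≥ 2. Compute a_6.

320

a_2 = -2*(-4) + 3*(-3) + 3 = 2
a_3 = -2*2 + 3*(-4) + 3 = -13
a_4 = -2*(-13) + 3*2 + 3 = 35
a_5 = -2*35 + 3*(-13) + 3 = -106
a_6 = -2*(-106) + 3*35 + 3 = 320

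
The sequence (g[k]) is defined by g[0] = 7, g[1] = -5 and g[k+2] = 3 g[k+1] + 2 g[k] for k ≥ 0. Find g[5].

-149

g[2] = 3·(-5) + 2·7 = -1
g[3] = 3·(-1) + 2·(-5) = -13
g[4] = 3·(-13) + 2·(-1) = -41
g[5] = 3·(-41) + 2·(-13) = -149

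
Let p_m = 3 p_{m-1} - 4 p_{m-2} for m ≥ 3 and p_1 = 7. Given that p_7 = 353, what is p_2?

-1

Let p_2 = y.
p_3 = -28 + 3y
p_4 = -84 + 5y
p_5 = -140 + 3y
p_6 = -84 - 11y
p_7 = 308 - 45y
So 308 - 45y = 353, giving y = -1.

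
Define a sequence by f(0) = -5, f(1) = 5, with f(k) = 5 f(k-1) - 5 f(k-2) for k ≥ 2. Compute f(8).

156250

f(2) = 5(5) - 5(-5) = 50
f(3) = 5(50) - 5(5) = 225
f(4) = 5(225) - 5(50) = 875
f(5) = 5(875) - 5(225) = 3250
f(6) = 5(3250) - 5(875) = 11875
f(7) = 5(11875) - 5(3250) = 43125
f(8) = 5(43125) - 5(11875) = 156250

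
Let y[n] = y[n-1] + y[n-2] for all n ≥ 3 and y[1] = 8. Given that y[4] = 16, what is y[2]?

Let y[2] = x.
y[3] = 8 + x
y[4] = 8 + 2x
So 8 + 2x = 16, giving x = 4.

4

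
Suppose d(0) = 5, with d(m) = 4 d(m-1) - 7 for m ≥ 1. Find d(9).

699053

d(1) = 4*5 - 7 = 13
d(2) = 4*13 - 7 = 45
d(3) = 4*45 - 7 = 173
d(4) = 4*173 - 7 = 685
d(5) = 4*685 - 7 = 2733
d(6) = 4*2733 - 7 = 10925
d(7) = 4*10925 - 7 = 43693
d(8) = 4*43693 - 7 = 174765
d(9) = 4*174765 - 7 = 699053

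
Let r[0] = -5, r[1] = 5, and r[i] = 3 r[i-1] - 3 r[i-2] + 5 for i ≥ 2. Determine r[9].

r[2] = 3*5 - 3*(-5) + 5 = 35
r[3] = 3*35 - 3*5 + 5 = 95
r[4] = 3*95 - 3*35 + 5 = 185
r[5] = 3*185 - 3*95 + 5 = 275
r[6] = 3*275 - 3*185 + 5 = 275
r[7] = 3*275 - 3*275 + 5 = 5
r[8] = 3*5 - 3*275 + 5 = -805
r[9] = 3*(-805) - 3*5 + 5 = -2425

-2425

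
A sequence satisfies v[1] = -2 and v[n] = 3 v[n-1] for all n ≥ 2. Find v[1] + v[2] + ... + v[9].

v[2] = 3·(-2) = -6
v[3] = 3·(-6) = -18
v[4] = 3·(-18) = -54
v[5] = 3·(-54) = -162
v[6] = 3·(-162) = -486
v[7] = 3·(-486) = -1458
v[8] = 3·(-1458) = -4374
v[9] = 3·(-4374) = -13122
Sum = (-2) + (-6) + (-18) + (-54) + (-162) + (-486) + (-1458) + (-4374) + (-13122) = -19682

-19682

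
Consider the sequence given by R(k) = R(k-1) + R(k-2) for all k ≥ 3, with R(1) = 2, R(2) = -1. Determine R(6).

R(3) = (-1) + 2 = 1
R(4) = 1 + (-1) = 0
R(5) = 0 + 1 = 1
R(6) = 1 + 0 = 1

1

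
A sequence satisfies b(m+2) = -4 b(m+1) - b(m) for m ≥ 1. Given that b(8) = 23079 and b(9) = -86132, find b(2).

9

Rearranging, b(m-2) = -(b(m) + 4 b(m-1)).
b(7) = -(-86132 + 4·23079) = -6184
b(6) = -(23079 + 4·(-6184)) = 1657
b(5) = -(-6184 + 4·1657) = -444
b(4) = -(1657 + 4·(-444)) = 119
b(3) = -(-444 + 4·119) = -32
b(2) = -(119 + 4·(-32)) = 9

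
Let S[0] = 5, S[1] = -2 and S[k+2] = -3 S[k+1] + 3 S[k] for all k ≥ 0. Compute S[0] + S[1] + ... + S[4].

S[2] = -3*(-2) + 3*5 = 21
S[3] = -3*21 + 3*(-2) = -69
S[4] = -3*(-69) + 3*21 = 270
Sum = 5 + (-2) + 21 + (-69) + 270 = 225

225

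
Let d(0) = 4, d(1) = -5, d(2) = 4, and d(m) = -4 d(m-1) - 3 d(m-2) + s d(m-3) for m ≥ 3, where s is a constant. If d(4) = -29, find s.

d(3) = -1 + 4s
d(4) = -8 - 21s
So -8 - 21s = -29, giving s = 1.

1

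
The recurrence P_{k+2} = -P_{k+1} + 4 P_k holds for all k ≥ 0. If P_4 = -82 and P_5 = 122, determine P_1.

-2

Rearranging, P_{k-2} = (P_k + P_{k-1}) / 4.
P_3 = (122 + (-82)) / 4 = 40/4 = 10
P_2 = (-82 + 10) / 4 = -72/4 = -18
P_1 = (10 + (-18)) / 4 = -8/4 = -2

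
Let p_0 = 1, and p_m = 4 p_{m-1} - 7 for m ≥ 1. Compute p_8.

-87379

p_1 = 4·1 - 7 = -3
p_2 = 4·(-3) - 7 = -19
p_3 = 4·(-19) - 7 = -83
p_4 = 4·(-83) - 7 = -339
p_5 = 4·(-339) - 7 = -1363
p_6 = 4·(-1363) - 7 = -5459
p_7 = 4·(-5459) - 7 = -21843
p_8 = 4·(-21843) - 7 = -87379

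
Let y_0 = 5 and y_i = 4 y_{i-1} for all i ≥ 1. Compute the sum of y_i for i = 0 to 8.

436905

y_1 = 4*5 = 20
y_2 = 4*20 = 80
y_3 = 4*80 = 320
y_4 = 4*320 = 1280
y_5 = 4*1280 = 5120
y_6 = 4*5120 = 20480
y_7 = 4*20480 = 81920
y_8 = 4*81920 = 327680
Sum = 5 + 20 + 80 + 320 + 1280 + 5120 + 20480 + 81920 + 327680 = 436905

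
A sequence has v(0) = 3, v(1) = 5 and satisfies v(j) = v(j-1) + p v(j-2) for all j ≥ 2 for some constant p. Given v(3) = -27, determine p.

v(2) = 5 + 3p
v(3) = 5 + 8p
So 5 + 8p = -27, giving p = -4.

-4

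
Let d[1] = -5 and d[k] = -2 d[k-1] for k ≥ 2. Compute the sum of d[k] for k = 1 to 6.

d[2] = -2*(-5) = 10
d[3] = -2*10 = -20
d[4] = -2*(-20) = 40
d[5] = -2*40 = -80
d[6] = -2*(-80) = 160
Sum = (-5) + 10 + (-20) + 40 + (-80) + 160 = 105

105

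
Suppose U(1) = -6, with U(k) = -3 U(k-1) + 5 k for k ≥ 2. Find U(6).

U(2) = -3(-6) + 10 = 28
U(3) = -3(28) + 15 = -69
U(4) = -3(-69) + 20 = 227
U(5) = -3(227) + 25 = -656
U(6) = -3(-656) + 30 = 1998

1998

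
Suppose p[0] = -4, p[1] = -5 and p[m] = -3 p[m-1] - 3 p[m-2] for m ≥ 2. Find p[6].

p[2] = -3*(-5) - 3*(-4) = 27
p[3] = -3*27 - 3*(-5) = -66
p[4] = -3*(-66) - 3*27 = 117
p[5] = -3*117 - 3*(-66) = -153
p[6] = -3*(-153) - 3*117 = 108

108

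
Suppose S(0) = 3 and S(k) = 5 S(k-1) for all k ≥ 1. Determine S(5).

9375

S(1) = 5(3) = 15
S(2) = 5(15) = 75
S(3) = 5(75) = 375
S(4) = 5(375) = 1875
S(5) = 5(1875) = 9375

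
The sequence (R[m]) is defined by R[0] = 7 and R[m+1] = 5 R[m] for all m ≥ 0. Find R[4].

R[1] = 5(7) = 35
R[2] = 5(35) = 175
R[3] = 5(175) = 875
R[4] = 5(875) = 4375

4375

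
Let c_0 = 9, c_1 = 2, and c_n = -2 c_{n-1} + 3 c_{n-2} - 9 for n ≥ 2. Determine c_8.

c_2 = -2*2 + 3*9 - 9 = 14
c_3 = -2*14 + 3*2 - 9 = -31
c_4 = -2*(-31) + 3*14 - 9 = 95
c_5 = -2*95 + 3*(-31) - 9 = -292
c_6 = -2*(-292) + 3*95 - 9 = 860
c_7 = -2*860 + 3*(-292) - 9 = -2605
c_8 = -2*(-2605) + 3*860 - 9 = 7781

7781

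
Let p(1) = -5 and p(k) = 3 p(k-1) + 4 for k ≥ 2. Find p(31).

-617673396283949

The fixed point is 4/(1 - 3) = -2, so p(k) + 2 = 3(p(k-1) + 2).
Hence p(k) = -3·3^{k-1} - 2.
p(31) = -3·3^{30} - 2 = -3·205891132094649 - 2 = -617673396283949.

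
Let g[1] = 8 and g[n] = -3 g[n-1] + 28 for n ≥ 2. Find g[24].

-94143178820

The fixed point is 28/(1 + 3) = 7, so g[n] - 7 = -3(g[n-1] - 7).
Hence g[n] = 1·(-3)^{n-1} + 7.
g[24] = 1·(-3)^{23} + 7 = 1·-94143178827 + 7 = -94143178820.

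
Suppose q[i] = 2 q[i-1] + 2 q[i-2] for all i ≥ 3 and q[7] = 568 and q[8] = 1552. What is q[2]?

Rearranging, q[i-2] = (q[i] - 2 q[i-1]) / 2.
q[6] = (1552 - 2*568) / 2 = 416/2 = 208
q[5] = (568 - 2*208) / 2 = 152/2 = 76
q[4] = (208 - 2*76) / 2 = 56/2 = 28
q[3] = (76 - 2*28) / 2 = 20/2 = 10
q[2] = (28 - 2*10) / 2 = 8/2 = 4

4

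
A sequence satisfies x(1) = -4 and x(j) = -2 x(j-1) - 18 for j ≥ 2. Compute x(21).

2097146

The fixed point is -18/(1 + 2) = -6, so x(j) + 6 = -2(x(j-1) + 6).
Hence x(j) = 2·(-2)^{j-1} - 6.
x(21) = 2·(-2)^{20} - 6 = 2·1048576 - 6 = 2097146.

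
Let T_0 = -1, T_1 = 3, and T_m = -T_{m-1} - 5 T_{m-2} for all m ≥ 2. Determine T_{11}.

2038

T_2 = -3 - 5*(-1) = 2
T_3 = -2 - 5*3 = -17
T_4 = -(-17) - 5*2 = 7
T_5 = -7 - 5*(-17) = 78
T_6 = -78 - 5*7 = -113
T_7 = -(-113) - 5*78 = -277
T_8 = -(-277) - 5*(-113) = 842
T_9 = -842 - 5*(-277) = 543
T_{10} = -543 - 5*842 = -4753
T_{11} = -(-4753) - 5*543 = 2038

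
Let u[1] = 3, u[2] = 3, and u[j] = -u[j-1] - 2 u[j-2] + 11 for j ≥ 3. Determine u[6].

1

u[3] = -3 - 2*3 + 11 = 2
u[4] = -2 - 2*3 + 11 = 3
u[5] = -3 - 2*2 + 11 = 4
u[6] = -4 - 2*3 + 11 = 1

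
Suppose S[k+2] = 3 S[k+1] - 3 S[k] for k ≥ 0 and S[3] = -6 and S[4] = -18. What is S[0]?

2

Rearranging, S[k-2] = (S[k] - 3 S[k-1]) / -3.
S[2] = (-18 - 3·(-6)) / -3 = 0/-3 = 0
S[1] = (-6 - 3·0) / -3 = -6/-3 = 2
S[0] = (0 - 3·2) / -3 = -6/-3 = 2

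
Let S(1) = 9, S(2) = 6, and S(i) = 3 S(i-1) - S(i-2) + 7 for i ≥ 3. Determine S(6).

S(3) = 3·6 - 9 + 7 = 16
S(4) = 3·16 - 6 + 7 = 49
S(5) = 3·49 - 16 + 7 = 138
S(6) = 3·138 - 49 + 7 = 372

372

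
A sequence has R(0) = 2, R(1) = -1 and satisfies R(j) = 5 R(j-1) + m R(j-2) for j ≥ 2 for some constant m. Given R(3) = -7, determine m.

2

R(2) = -5 + 2m
R(3) = -25 + 9m
So -25 + 9m = -7, giving m = 2.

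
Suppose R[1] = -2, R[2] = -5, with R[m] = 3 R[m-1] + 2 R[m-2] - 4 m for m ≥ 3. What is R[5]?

R[3] = 3(-5) + 2(-2) - 12 = -31
R[4] = 3(-31) + 2(-5) - 16 = -119
R[5] = 3(-119) + 2(-31) - 20 = -439

-439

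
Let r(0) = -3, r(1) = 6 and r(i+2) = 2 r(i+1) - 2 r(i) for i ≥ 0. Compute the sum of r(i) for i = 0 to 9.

-87

r(2) = 2*6 - 2*(-3) = 18
r(3) = 2*18 - 2*6 = 24
r(4) = 2*24 - 2*18 = 12
r(5) = 2*12 - 2*24 = -24
r(6) = 2*(-24) - 2*12 = -72
r(7) = 2*(-72) - 2*(-24) = -96
r(8) = 2*(-96) - 2*(-72) = -48
r(9) = 2*(-48) - 2*(-96) = 96
Sum = (-3) + 6 + 18 + 24 + 12 + (-24) + (-72) + (-96) + (-48) + 96 = -87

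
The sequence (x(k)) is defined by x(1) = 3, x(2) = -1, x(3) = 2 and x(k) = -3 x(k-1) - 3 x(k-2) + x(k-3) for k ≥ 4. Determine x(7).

-48

x(4) = -3·2 - 3·(-1) + 3 = 0
x(5) = -3·0 - 3·2 + (-1) = -7
x(6) = -3·(-7) - 3·0 + 2 = 23
x(7) = -3·23 - 3·(-7) + 0 = -48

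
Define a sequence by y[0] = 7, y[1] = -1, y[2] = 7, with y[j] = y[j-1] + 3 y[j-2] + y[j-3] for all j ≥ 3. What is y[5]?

y[3] = 7 + 3(-1) + 7 = 11
y[4] = 11 + 3(7) + (-1) = 31
y[5] = 31 + 3(11) + 7 = 71

71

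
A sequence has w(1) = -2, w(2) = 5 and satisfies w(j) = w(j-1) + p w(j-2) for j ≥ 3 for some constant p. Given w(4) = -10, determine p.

-5

w(3) = 5 - 2p
w(4) = 5 + 3p
So 5 + 3p = -10, giving p = -5.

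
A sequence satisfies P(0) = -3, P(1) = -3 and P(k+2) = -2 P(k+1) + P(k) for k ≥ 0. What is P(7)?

-297

P(2) = -2*(-3) + (-3) = 3
P(3) = -2*3 + (-3) = -9
P(4) = -2*(-9) + 3 = 21
P(5) = -2*21 + (-9) = -51
P(6) = -2*(-51) + 21 = 123
P(7) = -2*123 + (-51) = -297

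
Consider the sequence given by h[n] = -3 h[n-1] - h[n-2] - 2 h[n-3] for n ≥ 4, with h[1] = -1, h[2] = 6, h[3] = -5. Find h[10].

8199

h[4] = -3*(-5) - 6 - 2*(-1) = 11
h[5] = -3*11 - (-5) - 2*6 = -40
h[6] = -3*(-40) - 11 - 2*(-5) = 119
h[7] = -3*119 - (-40) - 2*11 = -339
h[8] = -3*(-339) - 119 - 2*(-40) = 978
h[9] = -3*978 - (-339) - 2*119 = -2833
h[10] = -3*(-2833) - 978 - 2*(-339) = 8199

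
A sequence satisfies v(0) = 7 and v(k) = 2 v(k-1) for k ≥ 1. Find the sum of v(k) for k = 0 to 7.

v(1) = 2(7) = 14
v(2) = 2(14) = 28
v(3) = 2(28) = 56
v(4) = 2(56) = 112
v(5) = 2(112) = 224
v(6) = 2(224) = 448
v(7) = 2(448) = 896
Sum = 7 + 14 + 28 + 56 + 112 + 224 + 448 + 896 = 1785

1785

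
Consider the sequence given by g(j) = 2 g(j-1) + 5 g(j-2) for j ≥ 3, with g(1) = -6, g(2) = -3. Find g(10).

g(3) = 2·(-3) + 5·(-6) = -36
g(4) = 2·(-36) + 5·(-3) = -87
g(5) = 2·(-87) + 5·(-36) = -354
g(6) = 2·(-354) + 5·(-87) = -1143
g(7) = 2·(-1143) + 5·(-354) = -4056
g(8) = 2·(-4056) + 5·(-1143) = -13827
g(9) = 2·(-13827) + 5·(-4056) = -47934
g(10) = 2·(-47934) + 5·(-13827) = -165003

-165003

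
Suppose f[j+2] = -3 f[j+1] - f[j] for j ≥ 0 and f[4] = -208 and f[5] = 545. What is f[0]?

Rearranging, f[j-2] = -(f[j] + 3 f[j-1]).
f[3] = -(545 + 3·(-208)) = 79
f[2] = -(-208 + 3·79) = -29
f[1] = -(79 + 3·(-29)) = 8
f[0] = -(-29 + 3·8) = 5

5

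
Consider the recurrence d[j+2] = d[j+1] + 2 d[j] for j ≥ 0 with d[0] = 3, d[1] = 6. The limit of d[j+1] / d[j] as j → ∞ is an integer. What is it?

2

The characteristic equation is r^2 - r - 2 = 0, which factors as (r - 2)(r + 1) = 0.
So the roots are 2 and -1. Since |2| > |-1| and the coefficient of 2^j is non-zero, the ratio tends to 2.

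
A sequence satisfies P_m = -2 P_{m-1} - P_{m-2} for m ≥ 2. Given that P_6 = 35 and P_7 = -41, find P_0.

-1

Rearranging, P_{m-2} = -(P_m + 2 P_{m-1}).
P_5 = -(-41 + 2*35) = -29
P_4 = -(35 + 2*(-29)) = 23
P_3 = -(-29 + 2*23) = -17
P_2 = -(23 + 2*(-17)) = 11
P_1 = -(-17 + 2*11) = -5
P_0 = -(11 + 2*(-5)) = -1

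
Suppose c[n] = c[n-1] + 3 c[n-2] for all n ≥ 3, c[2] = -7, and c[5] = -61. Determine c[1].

-1

Let c[1] = w.
c[3] = -7 + 3w
c[4] = -28 + 3w
c[5] = -49 + 12w
So -49 + 12w = -61, giving w = -1.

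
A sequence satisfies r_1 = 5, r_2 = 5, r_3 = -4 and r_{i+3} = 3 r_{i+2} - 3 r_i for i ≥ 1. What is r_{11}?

-32697

r_4 = 3·(-4) - 3·5 = -27
r_5 = 3·(-27) - 3·5 = -96
r_6 = 3·(-96) - 3·(-4) = -276
r_7 = 3·(-276) - 3·(-27) = -747
r_8 = 3·(-747) - 3·(-96) = -1953
r_9 = 3·(-1953) - 3·(-276) = -5031
r_{10} = 3·(-5031) - 3·(-747) = -12852
r_{11} = 3·(-12852) - 3·(-1953) = -32697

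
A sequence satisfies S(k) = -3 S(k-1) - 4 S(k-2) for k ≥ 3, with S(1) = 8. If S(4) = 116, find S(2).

4

Let S(2) = v.
S(3) = -32 - 3v
S(4) = 96 + 5v
So 96 + 5v = 116, giving v = 4.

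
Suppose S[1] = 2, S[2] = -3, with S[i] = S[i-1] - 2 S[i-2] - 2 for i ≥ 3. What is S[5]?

11

S[3] = (-3) - 2·2 - 2 = -9
S[4] = (-9) - 2·(-3) - 2 = -5
S[5] = (-5) - 2·(-9) - 2 = 11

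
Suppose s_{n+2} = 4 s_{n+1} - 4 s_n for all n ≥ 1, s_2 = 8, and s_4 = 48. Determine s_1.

3

Let s_1 = y.
s_3 = 32 - 4y
s_4 = 96 - 16y
So 96 - 16y = 48, giving y = 3.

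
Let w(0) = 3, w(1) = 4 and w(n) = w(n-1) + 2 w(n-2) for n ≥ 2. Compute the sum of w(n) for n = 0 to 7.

w(2) = 4 + 2·3 = 10
w(3) = 10 + 2·4 = 18
w(4) = 18 + 2·10 = 38
w(5) = 38 + 2·18 = 74
w(6) = 74 + 2·38 = 150
w(7) = 150 + 2·74 = 298
Sum = 3 + 4 + 10 + 18 + 38 + 74 + 150 + 298 = 595

595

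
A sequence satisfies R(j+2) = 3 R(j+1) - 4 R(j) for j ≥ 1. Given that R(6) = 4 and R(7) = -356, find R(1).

-4

Rearranging, R(j-2) = (R(j) - 3 R(j-1)) / -4.
R(5) = (-356 - 3*4) / -4 = -368/-4 = 92
R(4) = (4 - 3*92) / -4 = -272/-4 = 68
R(3) = (92 - 3*68) / -4 = -112/-4 = 28
R(2) = (68 - 3*28) / -4 = -16/-4 = 4
R(1) = (28 - 3*4) / -4 = 16/-4 = -4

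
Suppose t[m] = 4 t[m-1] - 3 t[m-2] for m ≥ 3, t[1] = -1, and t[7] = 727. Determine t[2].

1

Let t[2] = w.
t[3] = 3 + 4w
t[4] = 12 + 13w
t[5] = 39 + 40w
t[6] = 120 + 121w
t[7] = 363 + 364w
So 363 + 364w = 727, giving w = 1.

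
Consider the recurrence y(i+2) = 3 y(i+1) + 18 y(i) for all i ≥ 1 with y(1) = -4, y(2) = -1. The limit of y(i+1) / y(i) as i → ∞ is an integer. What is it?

6

The characteristic equation is r^2 - 3r - 18 = 0, which factors as (r - 6)(r + 3) = 0.
So the roots are 6 and -3. Since |6| > |-3| and the coefficient of 6^i is non-zero, the ratio tends to 6.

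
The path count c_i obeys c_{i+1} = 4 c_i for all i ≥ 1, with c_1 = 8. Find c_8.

c_2 = 4*8 = 32
c_3 = 4*32 = 128
c_4 = 4*128 = 512
c_5 = 4*512 = 2048
c_6 = 4*2048 = 8192
c_7 = 4*8192 = 32768
c_8 = 4*32768 = 131072

131072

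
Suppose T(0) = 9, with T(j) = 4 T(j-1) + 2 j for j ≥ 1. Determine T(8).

648072

T(1) = 4*9 + 2 = 38
T(2) = 4*38 + 4 = 156
T(3) = 4*156 + 6 = 630
T(4) = 4*630 + 8 = 2528
T(5) = 4*2528 + 10 = 10122
T(6) = 4*10122 + 12 = 40500
T(7) = 4*40500 + 14 = 162014
T(8) = 4*162014 + 16 = 648072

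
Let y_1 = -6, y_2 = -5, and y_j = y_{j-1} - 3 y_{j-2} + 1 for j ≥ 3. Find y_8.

y_3 = (-5) - 3(-6) + 1 = 14
y_4 = 14 - 3(-5) + 1 = 30
y_5 = 30 - 3(14) + 1 = -11
y_6 = (-11) - 3(30) + 1 = -100
y_7 = (-100) - 3(-11) + 1 = -66
y_8 = (-66) - 3(-100) + 1 = 235

235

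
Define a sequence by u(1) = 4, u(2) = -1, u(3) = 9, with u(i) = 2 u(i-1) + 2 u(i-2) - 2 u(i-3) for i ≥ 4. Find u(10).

u(4) = 2·9 + 2·(-1) - 2·4 = 8
u(5) = 2·8 + 2·9 - 2·(-1) = 36
u(6) = 2·36 + 2·8 - 2·9 = 70
u(7) = 2·70 + 2·36 - 2·8 = 196
u(8) = 2·196 + 2·70 - 2·36 = 460
u(9) = 2·460 + 2·196 - 2·70 = 1172
u(10) = 2·1172 + 2·460 - 2·196 = 2872

2872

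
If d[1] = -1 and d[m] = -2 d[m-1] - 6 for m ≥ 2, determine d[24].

The fixed point is -6/(1 + 2) = -2, so d[m] + 2 = -2(d[m-1] + 2).
Hence d[m] = 1·(-2)^{m-1} - 2.
d[24] = 1·(-2)^{23} - 2 = 1·-8388608 - 2 = -8388610.

-8388610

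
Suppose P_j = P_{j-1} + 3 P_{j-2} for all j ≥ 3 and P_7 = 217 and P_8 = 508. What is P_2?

4

Rearranging, P_{j-2} = (P_j - P_{j-1}) / 3.
P_6 = (508 - 217) / 3 = 291/3 = 97
P_5 = (217 - 97) / 3 = 120/3 = 40
P_4 = (97 - 40) / 3 = 57/3 = 19
P_3 = (40 - 19) / 3 = 21/3 = 7
P_2 = (19 - 7) / 3 = 12/3 = 4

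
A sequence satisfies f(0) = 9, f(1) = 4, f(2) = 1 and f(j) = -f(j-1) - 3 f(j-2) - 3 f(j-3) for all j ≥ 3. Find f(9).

f(3) = -1 - 3·4 - 3·9 = -40
f(4) = -(-40) - 3·1 - 3·4 = 25
f(5) = -25 - 3·(-40) - 3·1 = 92
f(6) = -92 - 3·25 - 3·(-40) = -47
f(7) = -(-47) - 3·92 - 3·25 = -304
f(8) = -(-304) - 3·(-47) - 3·92 = 169
f(9) = -169 - 3·(-304) - 3·(-47) = 884

884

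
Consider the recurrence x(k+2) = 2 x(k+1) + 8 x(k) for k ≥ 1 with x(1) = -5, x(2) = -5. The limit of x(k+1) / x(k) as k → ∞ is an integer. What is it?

4

The characteristic equation is r^2 - 2r - 8 = 0, which factors as (r - 4)(r + 2) = 0.
So the roots are 4 and -2. Since |4| > |-2| and the coefficient of 4^k is non-zero, the ratio tends to 4.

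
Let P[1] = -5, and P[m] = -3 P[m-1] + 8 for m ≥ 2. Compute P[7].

P[2] = -3*(-5) + 8 = 23
P[3] = -3*23 + 8 = -61
P[4] = -3*(-61) + 8 = 191
P[5] = -3*191 + 8 = -565
P[6] = -3*(-565) + 8 = 1703
P[7] = -3*1703 + 8 = -5101

-5101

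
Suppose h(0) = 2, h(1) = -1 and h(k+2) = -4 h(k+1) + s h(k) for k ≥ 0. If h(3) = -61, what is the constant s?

5

h(2) = 4 + 2s
h(3) = -16 - 9s
So -16 - 9s = -61, giving s = 5.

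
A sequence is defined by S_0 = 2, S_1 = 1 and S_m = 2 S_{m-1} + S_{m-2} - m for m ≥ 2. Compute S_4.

2

S_2 = 2*1 + 2 - 2 = 2
S_3 = 2*2 + 1 - 3 = 2
S_4 = 2*2 + 2 - 4 = 2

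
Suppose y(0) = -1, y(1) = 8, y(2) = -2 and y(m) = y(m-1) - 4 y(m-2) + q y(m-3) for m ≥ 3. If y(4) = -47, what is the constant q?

y(3) = -34 - q
y(4) = -26 + 7q
So -26 + 7q = -47, giving q = -3.

-3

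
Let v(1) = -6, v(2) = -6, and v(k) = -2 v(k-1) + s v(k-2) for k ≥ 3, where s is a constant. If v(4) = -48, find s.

v(3) = 12 - 6s
v(4) = -24 + 6s
So -24 + 6s = -48, giving s = -4.

-4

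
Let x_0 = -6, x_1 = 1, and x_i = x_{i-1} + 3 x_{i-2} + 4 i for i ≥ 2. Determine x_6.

x_2 = 1 + 3·(-6) + 8 = -9
x_3 = (-9) + 3·1 + 12 = 6
x_4 = 6 + 3·(-9) + 16 = -5
x_5 = (-5) + 3·6 + 20 = 33
x_6 = 33 + 3·(-5) + 24 = 42

42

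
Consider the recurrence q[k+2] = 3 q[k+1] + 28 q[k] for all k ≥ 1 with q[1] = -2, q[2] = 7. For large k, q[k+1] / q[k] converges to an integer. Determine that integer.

The characteristic equation is r^2 - 3r - 28 = 0, which factors as (r - 7)(r + 4) = 0.
So the roots are 7 and -4. Since |7| > |-4| and the coefficient of 7^k is non-zero, the ratio tends to 7.

7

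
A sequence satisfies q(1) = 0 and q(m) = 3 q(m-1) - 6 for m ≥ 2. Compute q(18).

The fixed point is -6/(1 - 3) = 3, so q(m) - 3 = 3(q(m-1) - 3).
Hence q(m) = -3·3^{m-1} + 3.
q(18) = -3·3^{17} + 3 = -3·129140163 + 3 = -387420486.

-387420486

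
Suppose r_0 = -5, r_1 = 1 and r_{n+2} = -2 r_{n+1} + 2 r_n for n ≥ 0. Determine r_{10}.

-31168

r_2 = -2(1) + 2(-5) = -12
r_3 = -2(-12) + 2(1) = 26
r_4 = -2(26) + 2(-12) = -76
r_5 = -2(-76) + 2(26) = 204
r_6 = -2(204) + 2(-76) = -560
r_7 = -2(-560) + 2(204) = 1528
r_8 = -2(1528) + 2(-560) = -4176
r_9 = -2(-4176) + 2(1528) = 11408
r_{10} = -2(11408) + 2(-4176) = -31168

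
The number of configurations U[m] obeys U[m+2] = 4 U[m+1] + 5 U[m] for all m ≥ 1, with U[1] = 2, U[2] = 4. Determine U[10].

U[3] = 4·4 + 5·2 = 26
U[4] = 4·26 + 5·4 = 124
U[5] = 4·124 + 5·26 = 626
U[6] = 4·626 + 5·124 = 3124
U[7] = 4·3124 + 5·626 = 15626
U[8] = 4·15626 + 5·3124 = 78124
U[9] = 4·78124 + 5·15626 = 390626
U[10] = 4·390626 + 5·78124 = 1953124

1953124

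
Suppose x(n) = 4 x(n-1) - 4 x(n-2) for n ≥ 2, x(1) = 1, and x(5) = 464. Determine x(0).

Let x(0) = v.
x(2) = 4 - 4v
x(3) = 12 - 16v
x(4) = 32 - 48v
x(5) = 80 - 128v
So 80 - 128v = 464, giving v = -3.

-3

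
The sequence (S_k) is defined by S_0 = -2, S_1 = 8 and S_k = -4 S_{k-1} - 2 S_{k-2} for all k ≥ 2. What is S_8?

S_2 = -4(8) - 2(-2) = -28
S_3 = -4(-28) - 2(8) = 96
S_4 = -4(96) - 2(-28) = -328
S_5 = -4(-328) - 2(96) = 1120
S_6 = -4(1120) - 2(-328) = -3824
S_7 = -4(-3824) - 2(1120) = 13056
S_8 = -4(13056) - 2(-3824) = -44576

-44576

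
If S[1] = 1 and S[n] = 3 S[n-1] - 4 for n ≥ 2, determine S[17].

-43046719

The fixed point is -4/(1 - 3) = 2, so S[n] - 2 = 3(S[n-1] - 2).
Hence S[n] = -1·3^{n-1} + 2.
S[17] = -1·3^{16} + 2 = -1·43046721 + 2 = -43046719.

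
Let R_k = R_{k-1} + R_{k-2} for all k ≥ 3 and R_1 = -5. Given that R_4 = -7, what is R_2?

Let R_2 = y.
R_3 = -5 + y
R_4 = -5 + 2y
So -5 + 2y = -7, giving y = -1.

-1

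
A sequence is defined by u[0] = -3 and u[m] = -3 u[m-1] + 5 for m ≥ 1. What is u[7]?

u[1] = -3*(-3) + 5 = 14
u[2] = -3*14 + 5 = -37
u[3] = -3*(-37) + 5 = 116
u[4] = -3*116 + 5 = -343
u[5] = -3*(-343) + 5 = 1034
u[6] = -3*1034 + 5 = -3097
u[7] = -3*(-3097) + 5 = 9296

9296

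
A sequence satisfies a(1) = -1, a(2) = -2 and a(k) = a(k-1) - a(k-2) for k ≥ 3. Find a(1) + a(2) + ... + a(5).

-1

a(3) = (-2) - (-1) = -1
a(4) = (-1) - (-2) = 1
a(5) = 1 - (-1) = 2
Sum = (-1) + (-2) + (-1) + 1 + 2 = -1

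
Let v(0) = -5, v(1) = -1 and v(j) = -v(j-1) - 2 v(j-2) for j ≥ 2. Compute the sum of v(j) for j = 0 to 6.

9

v(2) = -(-1) - 2·(-5) = 11
v(3) = -11 - 2·(-1) = -9
v(4) = -(-9) - 2·11 = -13
v(5) = -(-13) - 2·(-9) = 31
v(6) = -31 - 2·(-13) = -5
Sum = (-5) + (-1) + 11 + (-9) + (-13) + 31 + (-5) = 9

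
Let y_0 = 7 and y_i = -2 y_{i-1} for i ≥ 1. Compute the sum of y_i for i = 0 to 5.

-147

y_1 = -2·7 = -14
y_2 = -2·(-14) = 28
y_3 = -2·28 = -56
y_4 = -2·(-56) = 112
y_5 = -2·112 = -224
Sum = 7 + (-14) + 28 + (-56) + 112 + (-224) = -147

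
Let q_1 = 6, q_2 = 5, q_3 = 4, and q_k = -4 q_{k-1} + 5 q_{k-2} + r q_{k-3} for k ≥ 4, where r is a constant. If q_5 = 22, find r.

q_4 = 9 + 6r
q_5 = -16 - 19r
So -16 - 19r = 22, giving r = -2.

-2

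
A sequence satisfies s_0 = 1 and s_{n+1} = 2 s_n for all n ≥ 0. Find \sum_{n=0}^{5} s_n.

s_1 = 2(1) = 2
s_2 = 2(2) = 4
s_3 = 2(4) = 8
s_4 = 2(8) = 16
s_5 = 2(16) = 32
Sum = 1 + 2 + 4 + 8 + 16 + 32 = 63

63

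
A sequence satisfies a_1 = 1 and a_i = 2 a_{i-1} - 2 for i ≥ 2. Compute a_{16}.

-32766

The fixed point is -2/(1 - 2) = 2, so a_i - 2 = 2(a_{i-1} - 2).
Hence a_i = -1·2^{i-1} + 2.
a_{16} = -1·2^{15} + 2 = -1·32768 + 2 = -32766.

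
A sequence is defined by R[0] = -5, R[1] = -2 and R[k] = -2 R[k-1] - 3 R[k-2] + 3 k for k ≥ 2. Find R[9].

R[2] = -2·(-2) - 3·(-5) + 6 = 25
R[3] = -2·25 - 3·(-2) + 9 = -35
R[4] = -2·(-35) - 3·25 + 12 = 7
R[5] = -2·7 - 3·(-35) + 15 = 106
R[6] = -2·106 - 3·7 + 18 = -215
R[7] = -2·(-215) - 3·106 + 21 = 133
R[8] = -2·133 - 3·(-215) + 24 = 403
R[9] = -2·403 - 3·133 + 27 = -1178

-1178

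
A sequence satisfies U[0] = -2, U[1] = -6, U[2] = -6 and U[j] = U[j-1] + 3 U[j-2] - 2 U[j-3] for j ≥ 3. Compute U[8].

-470

U[3] = (-6) + 3(-6) - 2(-2) = -20
U[4] = (-20) + 3(-6) - 2(-6) = -26
U[5] = (-26) + 3(-20) - 2(-6) = -74
U[6] = (-74) + 3(-26) - 2(-20) = -112
U[7] = (-112) + 3(-74) - 2(-26) = -282
U[8] = (-282) + 3(-112) - 2(-74) = -470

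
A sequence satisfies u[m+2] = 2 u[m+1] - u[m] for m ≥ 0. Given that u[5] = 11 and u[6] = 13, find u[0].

Rearranging, u[m-2] = -(u[m] - 2 u[m-1]).
u[4] = -(13 - 2(11)) = 9
u[3] = -(11 - 2(9)) = 7
u[2] = -(9 - 2(7)) = 5
u[1] = -(7 - 2(5)) = 3
u[0] = -(5 - 2(3)) = 1

1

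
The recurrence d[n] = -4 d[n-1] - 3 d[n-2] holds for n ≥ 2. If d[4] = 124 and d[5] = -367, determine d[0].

Rearranging, d[n-2] = (d[n] + 4 d[n-1]) / -3.
d[3] = (-367 + 4*124) / -3 = 129/-3 = -43
d[2] = (124 + 4*(-43)) / -3 = -48/-3 = 16
d[1] = (-43 + 4*16) / -3 = 21/-3 = -7
d[0] = (16 + 4*(-7)) / -3 = -12/-3 = 4

4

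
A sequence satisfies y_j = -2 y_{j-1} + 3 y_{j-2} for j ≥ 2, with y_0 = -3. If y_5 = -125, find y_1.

Let y_1 = v.
y_2 = -9 - 2v
y_3 = 18 + 7v
y_4 = -63 - 20v
y_5 = 180 + 61v
So 180 + 61v = -125, giving v = -5.

-5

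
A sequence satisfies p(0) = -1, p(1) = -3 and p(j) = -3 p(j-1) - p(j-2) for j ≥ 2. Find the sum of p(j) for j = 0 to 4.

50

p(2) = -3(-3) - (-1) = 10
p(3) = -3(10) - (-3) = -27
p(4) = -3(-27) - 10 = 71
Sum = (-1) + (-3) + 10 + (-27) + 71 = 50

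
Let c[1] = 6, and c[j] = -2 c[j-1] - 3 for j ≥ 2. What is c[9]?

c[2] = -2*6 - 3 = -15
c[3] = -2*(-15) - 3 = 27
c[4] = -2*27 - 3 = -57
c[5] = -2*(-57) - 3 = 111
c[6] = -2*111 - 3 = -225
c[7] = -2*(-225) - 3 = 447
c[8] = -2*447 - 3 = -897
c[9] = -2*(-897) - 3 = 1791

1791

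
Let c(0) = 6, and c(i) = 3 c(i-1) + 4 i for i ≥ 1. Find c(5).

c(1) = 3·6 + 4 = 22
c(2) = 3·22 + 8 = 74
c(3) = 3·74 + 12 = 234
c(4) = 3·234 + 16 = 718
c(5) = 3·718 + 20 = 2174

2174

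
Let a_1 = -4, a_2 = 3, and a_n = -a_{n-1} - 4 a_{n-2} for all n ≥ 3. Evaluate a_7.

-19

a_3 = -3 - 4(-4) = 13
a_4 = -13 - 4(3) = -25
a_5 = -(-25) - 4(13) = -27
a_6 = -(-27) - 4(-25) = 127
a_7 = -127 - 4(-27) = -19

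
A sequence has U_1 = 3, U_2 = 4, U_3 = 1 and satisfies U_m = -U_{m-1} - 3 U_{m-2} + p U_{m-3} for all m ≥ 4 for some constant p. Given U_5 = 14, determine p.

4

U_4 = -13 + 3p
U_5 = 10 + p
So 10 + p = 14, giving p = 4.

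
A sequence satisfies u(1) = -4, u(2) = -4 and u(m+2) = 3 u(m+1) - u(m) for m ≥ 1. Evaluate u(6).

-136

u(3) = 3(-4) - (-4) = -8
u(4) = 3(-8) - (-4) = -20
u(5) = 3(-20) - (-8) = -52
u(6) = 3(-52) - (-20) = -136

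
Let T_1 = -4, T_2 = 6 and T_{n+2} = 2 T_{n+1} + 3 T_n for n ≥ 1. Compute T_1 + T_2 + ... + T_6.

T_3 = 2(6) + 3(-4) = 0
T_4 = 2(0) + 3(6) = 18
T_5 = 2(18) + 3(0) = 36
T_6 = 2(36) + 3(18) = 126
Sum = (-4) + 6 + 0 + 18 + 36 + 126 = 182

182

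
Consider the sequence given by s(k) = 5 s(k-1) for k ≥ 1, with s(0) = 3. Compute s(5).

s(1) = 5*3 = 15
s(2) = 5*15 = 75
s(3) = 5*75 = 375
s(4) = 5*375 = 1875
s(5) = 5*1875 = 9375

9375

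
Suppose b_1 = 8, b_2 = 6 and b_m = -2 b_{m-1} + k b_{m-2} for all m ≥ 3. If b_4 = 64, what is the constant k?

b_3 = -12 + 8k
b_4 = 24 - 10k
So 24 - 10k = 64, giving k = -4.

-4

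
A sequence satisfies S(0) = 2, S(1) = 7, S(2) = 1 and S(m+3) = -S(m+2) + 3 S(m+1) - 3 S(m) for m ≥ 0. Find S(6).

S(3) = -1 + 3*7 - 3*2 = 14
S(4) = -14 + 3*1 - 3*7 = -32
S(5) = -(-32) + 3*14 - 3*1 = 71
S(6) = -71 + 3*(-32) - 3*14 = -209

-209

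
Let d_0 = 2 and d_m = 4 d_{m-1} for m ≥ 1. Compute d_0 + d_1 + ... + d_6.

10922

d_1 = 4·2 = 8
d_2 = 4·8 = 32
d_3 = 4·32 = 128
d_4 = 4·128 = 512
d_5 = 4·512 = 2048
d_6 = 4·2048 = 8192
Sum = 2 + 8 + 32 + 128 + 512 + 2048 + 8192 = 10922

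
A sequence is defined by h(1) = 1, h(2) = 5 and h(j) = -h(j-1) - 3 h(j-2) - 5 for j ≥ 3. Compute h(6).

-25

h(3) = -5 - 3·1 - 5 = -13
h(4) = -(-13) - 3·5 - 5 = -7
h(5) = -(-7) - 3·(-13) - 5 = 41
h(6) = -41 - 3·(-7) - 5 = -25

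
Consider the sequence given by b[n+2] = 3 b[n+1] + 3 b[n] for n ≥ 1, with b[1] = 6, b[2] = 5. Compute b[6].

b[3] = 3·5 + 3·6 = 33
b[4] = 3·33 + 3·5 = 114
b[5] = 3·114 + 3·33 = 441
b[6] = 3·441 + 3·114 = 1665

1665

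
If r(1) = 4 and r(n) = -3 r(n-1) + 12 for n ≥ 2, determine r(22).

-10460353200

The fixed point is 12/(1 + 3) = 3, so r(n) - 3 = -3(r(n-1) - 3).
Hence r(n) = 1·(-3)^{n-1} + 3.
r(22) = 1·(-3)^{21} + 3 = 1·-10460353203 + 3 = -10460353200.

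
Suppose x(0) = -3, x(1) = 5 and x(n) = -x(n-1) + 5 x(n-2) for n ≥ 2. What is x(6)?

-1095

x(2) = -5 + 5(-3) = -20
x(3) = -(-20) + 5(5) = 45
x(4) = -45 + 5(-20) = -145
x(5) = -(-145) + 5(45) = 370
x(6) = -370 + 5(-145) = -1095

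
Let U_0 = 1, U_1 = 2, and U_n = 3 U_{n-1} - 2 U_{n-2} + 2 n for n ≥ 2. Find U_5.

168

U_2 = 3(2) - 2(1) + 4 = 8
U_3 = 3(8) - 2(2) + 6 = 26
U_4 = 3(26) - 2(8) + 8 = 70
U_5 = 3(70) - 2(26) + 10 = 168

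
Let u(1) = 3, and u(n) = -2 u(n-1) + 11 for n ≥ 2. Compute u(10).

345

u(2) = -2(3) + 11 = 5
u(3) = -2(5) + 11 = 1
u(4) = -2(1) + 11 = 9
u(5) = -2(9) + 11 = -7
u(6) = -2(-7) + 11 = 25
u(7) = -2(25) + 11 = -39
u(8) = -2(-39) + 11 = 89
u(9) = -2(89) + 11 = -167
u(10) = -2(-167) + 11 = 345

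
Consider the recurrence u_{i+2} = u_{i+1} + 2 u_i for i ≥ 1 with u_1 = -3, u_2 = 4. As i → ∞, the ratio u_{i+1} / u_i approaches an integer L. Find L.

2

The characteristic equation is r^2 - r - 2 = 0, which factors as (r - 2)(r + 1) = 0.
So the roots are 2 and -1. Since |2| > |-1| and the coefficient of 2^i is non-zero, the ratio tends to 2.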